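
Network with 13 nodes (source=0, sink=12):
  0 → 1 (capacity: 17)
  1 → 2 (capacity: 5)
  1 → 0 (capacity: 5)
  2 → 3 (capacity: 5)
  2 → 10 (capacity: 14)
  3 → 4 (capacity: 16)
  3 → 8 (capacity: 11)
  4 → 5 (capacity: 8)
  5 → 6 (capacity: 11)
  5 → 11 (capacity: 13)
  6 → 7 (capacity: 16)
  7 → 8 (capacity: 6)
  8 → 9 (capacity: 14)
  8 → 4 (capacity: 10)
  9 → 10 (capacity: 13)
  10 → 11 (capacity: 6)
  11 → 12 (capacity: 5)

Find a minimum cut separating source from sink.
Min cut value = 5, edges: (11,12)

Min cut value: 5
Partition: S = [0, 1, 2, 3, 4, 5, 6, 7, 8, 9, 10, 11], T = [12]
Cut edges: (11,12)

By max-flow min-cut theorem, max flow = min cut = 5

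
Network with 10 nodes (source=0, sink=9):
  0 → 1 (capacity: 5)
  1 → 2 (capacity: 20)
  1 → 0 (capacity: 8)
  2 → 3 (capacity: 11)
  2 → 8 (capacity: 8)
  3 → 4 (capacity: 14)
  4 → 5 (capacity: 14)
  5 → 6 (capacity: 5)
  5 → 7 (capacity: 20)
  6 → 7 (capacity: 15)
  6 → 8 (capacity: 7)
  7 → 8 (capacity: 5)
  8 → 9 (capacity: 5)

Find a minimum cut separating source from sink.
Min cut value = 5, edges: (8,9)

Min cut value: 5
Partition: S = [0, 1, 2, 3, 4, 5, 6, 7, 8], T = [9]
Cut edges: (8,9)

By max-flow min-cut theorem, max flow = min cut = 5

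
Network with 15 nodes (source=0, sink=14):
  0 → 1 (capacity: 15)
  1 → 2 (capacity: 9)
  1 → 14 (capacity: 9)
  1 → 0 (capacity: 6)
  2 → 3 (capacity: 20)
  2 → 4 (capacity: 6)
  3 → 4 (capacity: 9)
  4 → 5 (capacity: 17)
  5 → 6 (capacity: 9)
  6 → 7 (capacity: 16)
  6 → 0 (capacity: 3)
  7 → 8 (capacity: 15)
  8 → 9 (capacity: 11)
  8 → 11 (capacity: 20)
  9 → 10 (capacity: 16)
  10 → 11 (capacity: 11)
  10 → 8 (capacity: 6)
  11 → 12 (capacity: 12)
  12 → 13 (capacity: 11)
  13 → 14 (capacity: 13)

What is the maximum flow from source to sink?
Maximum flow = 15

Max flow: 15

Flow assignment:
  0 → 1: 15/15
  1 → 2: 6/9
  1 → 14: 9/9
  2 → 4: 6/6
  4 → 5: 6/17
  5 → 6: 6/9
  6 → 7: 6/16
  7 → 8: 6/15
  8 → 11: 6/20
  11 → 12: 6/12
  12 → 13: 6/11
  13 → 14: 6/13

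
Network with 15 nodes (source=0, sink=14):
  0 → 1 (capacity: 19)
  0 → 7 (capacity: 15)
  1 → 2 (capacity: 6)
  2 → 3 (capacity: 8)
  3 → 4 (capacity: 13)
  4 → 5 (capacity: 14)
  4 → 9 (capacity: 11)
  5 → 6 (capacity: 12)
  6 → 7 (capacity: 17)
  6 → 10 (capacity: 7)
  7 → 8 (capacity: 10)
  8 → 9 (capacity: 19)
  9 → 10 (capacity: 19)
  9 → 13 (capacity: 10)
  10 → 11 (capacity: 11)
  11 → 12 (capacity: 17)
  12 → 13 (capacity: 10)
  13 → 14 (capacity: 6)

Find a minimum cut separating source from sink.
Min cut value = 6, edges: (13,14)

Min cut value: 6
Partition: S = [0, 1, 2, 3, 4, 5, 6, 7, 8, 9, 10, 11, 12, 13], T = [14]
Cut edges: (13,14)

By max-flow min-cut theorem, max flow = min cut = 6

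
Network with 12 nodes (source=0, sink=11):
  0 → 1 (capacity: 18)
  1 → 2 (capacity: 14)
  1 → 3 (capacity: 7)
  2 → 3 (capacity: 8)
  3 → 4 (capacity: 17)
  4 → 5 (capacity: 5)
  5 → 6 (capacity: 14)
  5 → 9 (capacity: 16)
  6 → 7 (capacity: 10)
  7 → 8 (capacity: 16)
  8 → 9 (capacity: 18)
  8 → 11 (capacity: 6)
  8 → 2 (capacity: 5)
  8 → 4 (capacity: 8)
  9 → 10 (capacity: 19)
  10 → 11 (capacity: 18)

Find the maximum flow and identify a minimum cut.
Max flow = 5, Min cut edges: (4,5)

Maximum flow: 5
Minimum cut: (4,5)
Partition: S = [0, 1, 2, 3, 4], T = [5, 6, 7, 8, 9, 10, 11]

Max-flow min-cut theorem verified: both equal 5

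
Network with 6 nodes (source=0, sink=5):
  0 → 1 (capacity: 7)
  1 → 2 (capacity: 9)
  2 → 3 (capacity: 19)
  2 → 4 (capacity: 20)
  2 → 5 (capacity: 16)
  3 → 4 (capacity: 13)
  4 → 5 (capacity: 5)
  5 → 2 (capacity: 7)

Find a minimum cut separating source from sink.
Min cut value = 7, edges: (0,1)

Min cut value: 7
Partition: S = [0], T = [1, 2, 3, 4, 5]
Cut edges: (0,1)

By max-flow min-cut theorem, max flow = min cut = 7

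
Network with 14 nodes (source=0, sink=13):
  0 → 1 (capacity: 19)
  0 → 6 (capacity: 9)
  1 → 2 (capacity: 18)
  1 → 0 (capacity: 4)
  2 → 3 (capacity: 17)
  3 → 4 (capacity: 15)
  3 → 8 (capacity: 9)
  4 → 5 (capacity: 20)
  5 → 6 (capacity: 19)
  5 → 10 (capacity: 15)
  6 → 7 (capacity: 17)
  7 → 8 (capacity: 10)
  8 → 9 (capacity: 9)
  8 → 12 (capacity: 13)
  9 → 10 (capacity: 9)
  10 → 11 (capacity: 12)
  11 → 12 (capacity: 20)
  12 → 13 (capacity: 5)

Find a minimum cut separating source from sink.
Min cut value = 5, edges: (12,13)

Min cut value: 5
Partition: S = [0, 1, 2, 3, 4, 5, 6, 7, 8, 9, 10, 11, 12], T = [13]
Cut edges: (12,13)

By max-flow min-cut theorem, max flow = min cut = 5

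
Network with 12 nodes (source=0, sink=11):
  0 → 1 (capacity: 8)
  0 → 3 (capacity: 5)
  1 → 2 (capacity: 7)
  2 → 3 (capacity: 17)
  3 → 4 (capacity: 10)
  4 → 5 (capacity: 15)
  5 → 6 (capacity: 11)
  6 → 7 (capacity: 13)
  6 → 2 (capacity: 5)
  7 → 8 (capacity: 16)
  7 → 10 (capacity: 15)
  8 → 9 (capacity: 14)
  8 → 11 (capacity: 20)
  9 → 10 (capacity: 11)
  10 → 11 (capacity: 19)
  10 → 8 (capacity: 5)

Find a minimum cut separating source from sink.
Min cut value = 10, edges: (3,4)

Min cut value: 10
Partition: S = [0, 1, 2, 3], T = [4, 5, 6, 7, 8, 9, 10, 11]
Cut edges: (3,4)

By max-flow min-cut theorem, max flow = min cut = 10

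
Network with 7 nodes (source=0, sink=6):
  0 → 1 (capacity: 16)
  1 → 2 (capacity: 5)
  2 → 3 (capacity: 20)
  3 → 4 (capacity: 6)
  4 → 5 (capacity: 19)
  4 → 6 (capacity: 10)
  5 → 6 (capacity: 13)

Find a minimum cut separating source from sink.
Min cut value = 5, edges: (1,2)

Min cut value: 5
Partition: S = [0, 1], T = [2, 3, 4, 5, 6]
Cut edges: (1,2)

By max-flow min-cut theorem, max flow = min cut = 5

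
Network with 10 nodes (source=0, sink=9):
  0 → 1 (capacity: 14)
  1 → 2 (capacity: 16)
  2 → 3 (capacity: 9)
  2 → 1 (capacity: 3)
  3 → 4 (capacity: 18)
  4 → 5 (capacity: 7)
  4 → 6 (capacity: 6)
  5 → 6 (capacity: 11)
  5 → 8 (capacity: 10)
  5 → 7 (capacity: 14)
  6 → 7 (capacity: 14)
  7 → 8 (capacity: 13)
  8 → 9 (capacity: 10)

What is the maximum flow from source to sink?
Maximum flow = 9

Max flow: 9

Flow assignment:
  0 → 1: 9/14
  1 → 2: 9/16
  2 → 3: 9/9
  3 → 4: 9/18
  4 → 5: 7/7
  4 → 6: 2/6
  5 → 8: 7/10
  6 → 7: 2/14
  7 → 8: 2/13
  8 → 9: 9/10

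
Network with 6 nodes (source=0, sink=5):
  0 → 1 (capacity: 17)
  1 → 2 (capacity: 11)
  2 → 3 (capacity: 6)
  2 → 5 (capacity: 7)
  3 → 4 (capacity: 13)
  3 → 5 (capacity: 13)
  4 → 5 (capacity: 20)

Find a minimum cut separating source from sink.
Min cut value = 11, edges: (1,2)

Min cut value: 11
Partition: S = [0, 1], T = [2, 3, 4, 5]
Cut edges: (1,2)

By max-flow min-cut theorem, max flow = min cut = 11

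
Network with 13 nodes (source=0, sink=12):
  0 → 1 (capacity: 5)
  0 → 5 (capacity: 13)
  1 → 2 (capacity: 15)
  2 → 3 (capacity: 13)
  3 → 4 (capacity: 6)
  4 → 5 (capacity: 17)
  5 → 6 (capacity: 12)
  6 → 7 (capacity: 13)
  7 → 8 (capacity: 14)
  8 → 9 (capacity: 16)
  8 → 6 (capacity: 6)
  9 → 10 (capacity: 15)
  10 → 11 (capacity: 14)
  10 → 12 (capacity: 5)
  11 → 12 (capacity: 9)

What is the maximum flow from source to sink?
Maximum flow = 12

Max flow: 12

Flow assignment:
  0 → 1: 5/5
  0 → 5: 7/13
  1 → 2: 5/15
  2 → 3: 5/13
  3 → 4: 5/6
  4 → 5: 5/17
  5 → 6: 12/12
  6 → 7: 12/13
  7 → 8: 12/14
  8 → 9: 12/16
  9 → 10: 12/15
  10 → 11: 7/14
  10 → 12: 5/5
  11 → 12: 7/9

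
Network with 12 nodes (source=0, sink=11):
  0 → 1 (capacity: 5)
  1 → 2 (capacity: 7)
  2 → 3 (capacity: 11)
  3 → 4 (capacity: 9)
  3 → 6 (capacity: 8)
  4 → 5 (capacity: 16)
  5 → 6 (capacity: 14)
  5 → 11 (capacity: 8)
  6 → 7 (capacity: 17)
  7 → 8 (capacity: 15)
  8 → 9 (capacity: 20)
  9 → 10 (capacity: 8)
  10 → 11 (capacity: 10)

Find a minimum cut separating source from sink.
Min cut value = 5, edges: (0,1)

Min cut value: 5
Partition: S = [0], T = [1, 2, 3, 4, 5, 6, 7, 8, 9, 10, 11]
Cut edges: (0,1)

By max-flow min-cut theorem, max flow = min cut = 5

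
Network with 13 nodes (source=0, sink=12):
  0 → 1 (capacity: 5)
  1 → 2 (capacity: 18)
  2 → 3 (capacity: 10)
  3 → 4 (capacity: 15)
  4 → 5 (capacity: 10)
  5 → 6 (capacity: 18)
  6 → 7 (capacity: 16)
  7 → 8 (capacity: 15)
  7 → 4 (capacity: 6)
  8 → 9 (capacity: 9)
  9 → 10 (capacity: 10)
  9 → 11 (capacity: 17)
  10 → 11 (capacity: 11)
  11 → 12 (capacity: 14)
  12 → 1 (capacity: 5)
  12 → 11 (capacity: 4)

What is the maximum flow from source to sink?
Maximum flow = 5

Max flow: 5

Flow assignment:
  0 → 1: 5/5
  1 → 2: 5/18
  2 → 3: 5/10
  3 → 4: 5/15
  4 → 5: 5/10
  5 → 6: 5/18
  6 → 7: 5/16
  7 → 8: 5/15
  8 → 9: 5/9
  9 → 11: 5/17
  11 → 12: 5/14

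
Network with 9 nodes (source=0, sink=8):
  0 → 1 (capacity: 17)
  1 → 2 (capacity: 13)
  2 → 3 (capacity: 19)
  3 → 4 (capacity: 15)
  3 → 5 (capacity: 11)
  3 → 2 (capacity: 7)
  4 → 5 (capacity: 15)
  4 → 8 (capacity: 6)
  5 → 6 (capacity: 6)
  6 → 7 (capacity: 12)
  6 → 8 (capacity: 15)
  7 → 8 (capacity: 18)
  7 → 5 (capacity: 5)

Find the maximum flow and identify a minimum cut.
Max flow = 12, Min cut edges: (4,8), (5,6)

Maximum flow: 12
Minimum cut: (4,8), (5,6)
Partition: S = [0, 1, 2, 3, 4, 5], T = [6, 7, 8]

Max-flow min-cut theorem verified: both equal 12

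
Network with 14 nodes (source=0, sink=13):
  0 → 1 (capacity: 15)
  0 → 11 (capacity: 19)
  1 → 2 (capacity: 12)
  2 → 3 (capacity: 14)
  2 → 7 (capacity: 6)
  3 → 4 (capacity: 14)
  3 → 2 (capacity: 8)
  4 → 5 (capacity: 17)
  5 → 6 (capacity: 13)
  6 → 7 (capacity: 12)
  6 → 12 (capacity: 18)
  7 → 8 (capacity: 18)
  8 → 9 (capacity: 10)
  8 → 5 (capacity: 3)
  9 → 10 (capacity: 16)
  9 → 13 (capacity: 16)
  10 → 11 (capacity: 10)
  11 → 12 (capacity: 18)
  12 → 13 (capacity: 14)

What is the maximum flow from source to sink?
Maximum flow = 24

Max flow: 24

Flow assignment:
  0 → 1: 10/15
  0 → 11: 14/19
  1 → 2: 10/12
  2 → 3: 6/14
  2 → 7: 4/6
  3 → 4: 6/14
  4 → 5: 6/17
  5 → 6: 6/13
  6 → 7: 6/12
  7 → 8: 10/18
  8 → 9: 10/10
  9 → 13: 10/16
  11 → 12: 14/18
  12 → 13: 14/14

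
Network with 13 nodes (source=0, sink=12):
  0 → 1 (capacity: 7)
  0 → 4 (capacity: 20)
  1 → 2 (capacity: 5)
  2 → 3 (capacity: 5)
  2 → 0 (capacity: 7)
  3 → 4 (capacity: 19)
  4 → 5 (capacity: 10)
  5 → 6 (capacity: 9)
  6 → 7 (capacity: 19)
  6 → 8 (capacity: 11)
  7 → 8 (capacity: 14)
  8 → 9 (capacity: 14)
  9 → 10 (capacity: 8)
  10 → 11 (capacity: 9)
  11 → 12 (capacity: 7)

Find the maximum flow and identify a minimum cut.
Max flow = 7, Min cut edges: (11,12)

Maximum flow: 7
Minimum cut: (11,12)
Partition: S = [0, 1, 2, 3, 4, 5, 6, 7, 8, 9, 10, 11], T = [12]

Max-flow min-cut theorem verified: both equal 7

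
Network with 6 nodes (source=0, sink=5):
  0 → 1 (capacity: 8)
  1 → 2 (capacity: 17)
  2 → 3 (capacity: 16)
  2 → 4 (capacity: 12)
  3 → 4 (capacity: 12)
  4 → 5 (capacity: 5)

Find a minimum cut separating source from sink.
Min cut value = 5, edges: (4,5)

Min cut value: 5
Partition: S = [0, 1, 2, 3, 4], T = [5]
Cut edges: (4,5)

By max-flow min-cut theorem, max flow = min cut = 5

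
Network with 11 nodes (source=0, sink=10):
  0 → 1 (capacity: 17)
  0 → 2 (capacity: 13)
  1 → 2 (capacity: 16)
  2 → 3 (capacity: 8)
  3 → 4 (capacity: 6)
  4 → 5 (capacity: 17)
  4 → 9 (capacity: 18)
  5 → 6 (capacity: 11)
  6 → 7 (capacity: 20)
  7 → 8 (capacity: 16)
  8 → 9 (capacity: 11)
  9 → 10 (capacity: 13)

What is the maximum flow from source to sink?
Maximum flow = 6

Max flow: 6

Flow assignment:
  0 → 1: 6/17
  1 → 2: 6/16
  2 → 3: 6/8
  3 → 4: 6/6
  4 → 9: 6/18
  9 → 10: 6/13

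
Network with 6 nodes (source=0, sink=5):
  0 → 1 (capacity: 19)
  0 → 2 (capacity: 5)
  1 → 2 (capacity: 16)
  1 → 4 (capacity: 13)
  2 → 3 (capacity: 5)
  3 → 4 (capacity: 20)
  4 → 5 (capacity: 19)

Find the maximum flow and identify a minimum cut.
Max flow = 18, Min cut edges: (1,4), (2,3)

Maximum flow: 18
Minimum cut: (1,4), (2,3)
Partition: S = [0, 1, 2], T = [3, 4, 5]

Max-flow min-cut theorem verified: both equal 18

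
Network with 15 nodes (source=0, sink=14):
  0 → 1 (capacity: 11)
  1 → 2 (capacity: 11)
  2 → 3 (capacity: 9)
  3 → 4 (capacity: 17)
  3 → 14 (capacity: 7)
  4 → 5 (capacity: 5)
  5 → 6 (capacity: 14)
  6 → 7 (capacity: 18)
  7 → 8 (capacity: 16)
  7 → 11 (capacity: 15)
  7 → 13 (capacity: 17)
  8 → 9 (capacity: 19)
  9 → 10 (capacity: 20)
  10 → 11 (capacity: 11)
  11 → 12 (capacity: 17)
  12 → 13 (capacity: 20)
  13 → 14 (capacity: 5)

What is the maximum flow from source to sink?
Maximum flow = 9

Max flow: 9

Flow assignment:
  0 → 1: 9/11
  1 → 2: 9/11
  2 → 3: 9/9
  3 → 4: 2/17
  3 → 14: 7/7
  4 → 5: 2/5
  5 → 6: 2/14
  6 → 7: 2/18
  7 → 13: 2/17
  13 → 14: 2/5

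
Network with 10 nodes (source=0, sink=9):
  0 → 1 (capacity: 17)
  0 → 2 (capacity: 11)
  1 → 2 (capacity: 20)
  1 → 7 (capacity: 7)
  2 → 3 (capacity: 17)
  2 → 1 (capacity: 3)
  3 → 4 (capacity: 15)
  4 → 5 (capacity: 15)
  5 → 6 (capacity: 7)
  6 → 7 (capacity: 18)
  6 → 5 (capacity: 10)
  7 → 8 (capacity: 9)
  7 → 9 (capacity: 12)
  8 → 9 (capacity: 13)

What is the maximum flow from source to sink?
Maximum flow = 14

Max flow: 14

Flow assignment:
  0 → 1: 4/17
  0 → 2: 10/11
  1 → 7: 7/7
  2 → 3: 7/17
  2 → 1: 3/3
  3 → 4: 7/15
  4 → 5: 7/15
  5 → 6: 7/7
  6 → 7: 7/18
  7 → 8: 2/9
  7 → 9: 12/12
  8 → 9: 2/13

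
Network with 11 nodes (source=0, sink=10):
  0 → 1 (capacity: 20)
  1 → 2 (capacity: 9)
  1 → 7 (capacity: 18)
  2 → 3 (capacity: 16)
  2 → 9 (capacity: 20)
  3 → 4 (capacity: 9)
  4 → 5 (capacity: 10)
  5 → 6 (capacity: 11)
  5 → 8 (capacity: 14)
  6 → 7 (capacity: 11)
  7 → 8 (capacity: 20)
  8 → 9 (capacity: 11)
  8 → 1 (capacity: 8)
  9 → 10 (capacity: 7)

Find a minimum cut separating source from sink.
Min cut value = 7, edges: (9,10)

Min cut value: 7
Partition: S = [0, 1, 2, 3, 4, 5, 6, 7, 8, 9], T = [10]
Cut edges: (9,10)

By max-flow min-cut theorem, max flow = min cut = 7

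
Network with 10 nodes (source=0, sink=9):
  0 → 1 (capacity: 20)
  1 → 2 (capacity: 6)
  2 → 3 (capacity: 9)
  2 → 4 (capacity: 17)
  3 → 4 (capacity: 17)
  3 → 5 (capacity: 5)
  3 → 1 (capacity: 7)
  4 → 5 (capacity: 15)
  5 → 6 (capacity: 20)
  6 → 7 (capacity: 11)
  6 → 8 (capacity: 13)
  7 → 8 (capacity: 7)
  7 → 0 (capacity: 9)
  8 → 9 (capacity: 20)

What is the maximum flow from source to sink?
Maximum flow = 6

Max flow: 6

Flow assignment:
  0 → 1: 6/20
  1 → 2: 6/6
  2 → 3: 6/9
  3 → 4: 1/17
  3 → 5: 5/5
  4 → 5: 1/15
  5 → 6: 6/20
  6 → 8: 6/13
  8 → 9: 6/20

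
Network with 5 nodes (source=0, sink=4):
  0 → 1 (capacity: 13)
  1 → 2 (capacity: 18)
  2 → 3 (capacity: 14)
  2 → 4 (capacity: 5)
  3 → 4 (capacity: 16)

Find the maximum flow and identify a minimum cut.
Max flow = 13, Min cut edges: (0,1)

Maximum flow: 13
Minimum cut: (0,1)
Partition: S = [0], T = [1, 2, 3, 4]

Max-flow min-cut theorem verified: both equal 13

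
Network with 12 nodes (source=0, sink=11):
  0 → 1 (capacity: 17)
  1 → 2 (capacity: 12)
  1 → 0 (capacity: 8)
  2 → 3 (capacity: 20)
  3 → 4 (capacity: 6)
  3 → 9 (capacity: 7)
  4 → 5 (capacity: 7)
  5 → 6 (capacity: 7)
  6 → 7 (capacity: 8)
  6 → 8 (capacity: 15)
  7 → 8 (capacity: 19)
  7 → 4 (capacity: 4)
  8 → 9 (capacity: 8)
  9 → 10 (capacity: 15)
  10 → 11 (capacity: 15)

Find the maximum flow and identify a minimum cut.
Max flow = 12, Min cut edges: (1,2)

Maximum flow: 12
Minimum cut: (1,2)
Partition: S = [0, 1], T = [2, 3, 4, 5, 6, 7, 8, 9, 10, 11]

Max-flow min-cut theorem verified: both equal 12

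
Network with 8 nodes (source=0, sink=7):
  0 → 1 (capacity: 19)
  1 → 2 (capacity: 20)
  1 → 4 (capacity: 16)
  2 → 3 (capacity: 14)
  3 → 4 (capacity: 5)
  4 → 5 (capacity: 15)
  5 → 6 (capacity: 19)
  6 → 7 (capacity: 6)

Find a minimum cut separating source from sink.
Min cut value = 6, edges: (6,7)

Min cut value: 6
Partition: S = [0, 1, 2, 3, 4, 5, 6], T = [7]
Cut edges: (6,7)

By max-flow min-cut theorem, max flow = min cut = 6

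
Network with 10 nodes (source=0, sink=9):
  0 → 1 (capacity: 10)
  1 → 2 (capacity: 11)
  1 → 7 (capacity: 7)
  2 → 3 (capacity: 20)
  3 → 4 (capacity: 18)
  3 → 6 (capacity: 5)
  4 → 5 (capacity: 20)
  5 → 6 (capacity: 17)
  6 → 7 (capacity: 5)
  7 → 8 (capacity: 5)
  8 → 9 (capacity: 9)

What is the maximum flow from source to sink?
Maximum flow = 5

Max flow: 5

Flow assignment:
  0 → 1: 5/10
  1 → 2: 3/11
  1 → 7: 2/7
  2 → 3: 3/20
  3 → 6: 3/5
  6 → 7: 3/5
  7 → 8: 5/5
  8 → 9: 5/9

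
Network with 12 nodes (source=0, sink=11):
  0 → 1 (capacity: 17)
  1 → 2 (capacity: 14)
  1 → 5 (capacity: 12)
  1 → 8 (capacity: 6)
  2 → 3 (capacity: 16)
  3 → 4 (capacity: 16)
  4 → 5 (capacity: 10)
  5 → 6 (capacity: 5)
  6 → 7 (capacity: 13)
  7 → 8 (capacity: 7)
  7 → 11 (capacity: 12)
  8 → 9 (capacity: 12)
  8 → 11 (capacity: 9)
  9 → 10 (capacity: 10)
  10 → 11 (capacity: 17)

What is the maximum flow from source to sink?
Maximum flow = 11

Max flow: 11

Flow assignment:
  0 → 1: 11/17
  1 → 5: 5/12
  1 → 8: 6/6
  5 → 6: 5/5
  6 → 7: 5/13
  7 → 11: 5/12
  8 → 11: 6/9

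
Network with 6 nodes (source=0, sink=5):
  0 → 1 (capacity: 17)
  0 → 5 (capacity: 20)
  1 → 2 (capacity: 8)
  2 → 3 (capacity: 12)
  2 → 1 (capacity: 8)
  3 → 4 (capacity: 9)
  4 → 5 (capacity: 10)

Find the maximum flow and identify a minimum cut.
Max flow = 28, Min cut edges: (0,5), (1,2)

Maximum flow: 28
Minimum cut: (0,5), (1,2)
Partition: S = [0, 1], T = [2, 3, 4, 5]

Max-flow min-cut theorem verified: both equal 28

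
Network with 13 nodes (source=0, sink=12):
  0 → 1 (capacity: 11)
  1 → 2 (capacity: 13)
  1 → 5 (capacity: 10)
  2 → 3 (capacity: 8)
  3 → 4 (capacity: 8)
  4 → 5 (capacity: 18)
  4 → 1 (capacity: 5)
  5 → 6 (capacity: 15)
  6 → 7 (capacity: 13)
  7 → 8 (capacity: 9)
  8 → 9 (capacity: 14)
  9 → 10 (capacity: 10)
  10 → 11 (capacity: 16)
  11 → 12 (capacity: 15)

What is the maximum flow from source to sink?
Maximum flow = 9

Max flow: 9

Flow assignment:
  0 → 1: 9/11
  1 → 2: 1/13
  1 → 5: 8/10
  2 → 3: 1/8
  3 → 4: 1/8
  4 → 5: 1/18
  5 → 6: 9/15
  6 → 7: 9/13
  7 → 8: 9/9
  8 → 9: 9/14
  9 → 10: 9/10
  10 → 11: 9/16
  11 → 12: 9/15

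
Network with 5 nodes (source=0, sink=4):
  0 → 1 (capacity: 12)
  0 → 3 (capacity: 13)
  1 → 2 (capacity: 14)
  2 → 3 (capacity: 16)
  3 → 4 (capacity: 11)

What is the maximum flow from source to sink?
Maximum flow = 11

Max flow: 11

Flow assignment:
  0 → 1: 11/12
  1 → 2: 11/14
  2 → 3: 11/16
  3 → 4: 11/11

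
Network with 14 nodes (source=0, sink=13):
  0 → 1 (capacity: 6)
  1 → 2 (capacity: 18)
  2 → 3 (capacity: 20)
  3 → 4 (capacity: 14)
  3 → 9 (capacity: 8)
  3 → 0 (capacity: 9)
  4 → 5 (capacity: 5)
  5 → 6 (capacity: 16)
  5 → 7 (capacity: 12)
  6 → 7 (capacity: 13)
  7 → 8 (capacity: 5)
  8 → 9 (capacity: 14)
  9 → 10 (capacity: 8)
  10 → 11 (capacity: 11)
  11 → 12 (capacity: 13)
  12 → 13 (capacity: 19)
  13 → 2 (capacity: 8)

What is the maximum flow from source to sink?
Maximum flow = 6

Max flow: 6

Flow assignment:
  0 → 1: 6/6
  1 → 2: 6/18
  2 → 3: 6/20
  3 → 9: 6/8
  9 → 10: 6/8
  10 → 11: 6/11
  11 → 12: 6/13
  12 → 13: 6/19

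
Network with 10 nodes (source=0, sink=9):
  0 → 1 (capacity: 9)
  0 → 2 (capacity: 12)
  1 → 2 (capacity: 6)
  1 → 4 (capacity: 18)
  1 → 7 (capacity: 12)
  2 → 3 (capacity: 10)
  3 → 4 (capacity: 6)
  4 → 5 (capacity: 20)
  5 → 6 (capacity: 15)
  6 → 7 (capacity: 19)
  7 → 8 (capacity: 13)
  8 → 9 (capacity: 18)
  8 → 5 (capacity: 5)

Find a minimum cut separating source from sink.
Min cut value = 13, edges: (7,8)

Min cut value: 13
Partition: S = [0, 1, 2, 3, 4, 5, 6, 7], T = [8, 9]
Cut edges: (7,8)

By max-flow min-cut theorem, max flow = min cut = 13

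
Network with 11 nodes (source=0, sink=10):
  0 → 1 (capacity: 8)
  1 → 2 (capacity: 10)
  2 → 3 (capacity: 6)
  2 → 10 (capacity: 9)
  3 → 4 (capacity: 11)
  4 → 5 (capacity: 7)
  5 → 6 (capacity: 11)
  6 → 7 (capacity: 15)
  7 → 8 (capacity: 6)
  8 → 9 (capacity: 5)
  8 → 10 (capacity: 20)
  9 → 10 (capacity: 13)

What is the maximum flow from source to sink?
Maximum flow = 8

Max flow: 8

Flow assignment:
  0 → 1: 8/8
  1 → 2: 8/10
  2 → 10: 8/9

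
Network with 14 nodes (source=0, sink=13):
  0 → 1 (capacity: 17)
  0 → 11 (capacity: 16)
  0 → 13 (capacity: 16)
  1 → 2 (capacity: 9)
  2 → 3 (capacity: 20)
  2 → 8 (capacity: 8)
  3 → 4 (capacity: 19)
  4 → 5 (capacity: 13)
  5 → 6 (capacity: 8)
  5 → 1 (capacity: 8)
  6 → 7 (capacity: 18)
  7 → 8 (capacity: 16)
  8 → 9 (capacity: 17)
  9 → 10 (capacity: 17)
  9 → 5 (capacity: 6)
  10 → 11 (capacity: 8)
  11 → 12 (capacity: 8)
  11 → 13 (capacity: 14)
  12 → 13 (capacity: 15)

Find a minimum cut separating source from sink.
Min cut value = 38, edges: (0,13), (11,12), (11,13)

Min cut value: 38
Partition: S = [0, 1, 2, 3, 4, 5, 6, 7, 8, 9, 10, 11], T = [12, 13]
Cut edges: (0,13), (11,12), (11,13)

By max-flow min-cut theorem, max flow = min cut = 38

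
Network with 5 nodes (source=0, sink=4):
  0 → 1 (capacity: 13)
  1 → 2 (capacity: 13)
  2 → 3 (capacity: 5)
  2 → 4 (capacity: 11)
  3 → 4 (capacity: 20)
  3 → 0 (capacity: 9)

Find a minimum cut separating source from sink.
Min cut value = 13, edges: (1,2)

Min cut value: 13
Partition: S = [0, 1], T = [2, 3, 4]
Cut edges: (1,2)

By max-flow min-cut theorem, max flow = min cut = 13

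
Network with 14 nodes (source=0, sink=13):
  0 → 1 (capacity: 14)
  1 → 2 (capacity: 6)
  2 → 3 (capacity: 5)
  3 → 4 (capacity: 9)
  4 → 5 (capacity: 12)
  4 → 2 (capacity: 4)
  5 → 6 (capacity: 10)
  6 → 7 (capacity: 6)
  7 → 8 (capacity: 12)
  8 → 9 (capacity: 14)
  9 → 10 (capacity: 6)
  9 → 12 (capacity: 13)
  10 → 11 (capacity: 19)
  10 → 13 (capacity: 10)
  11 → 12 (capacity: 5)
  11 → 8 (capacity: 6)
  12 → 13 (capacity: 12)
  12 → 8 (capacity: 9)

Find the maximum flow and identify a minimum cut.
Max flow = 5, Min cut edges: (2,3)

Maximum flow: 5
Minimum cut: (2,3)
Partition: S = [0, 1, 2], T = [3, 4, 5, 6, 7, 8, 9, 10, 11, 12, 13]

Max-flow min-cut theorem verified: both equal 5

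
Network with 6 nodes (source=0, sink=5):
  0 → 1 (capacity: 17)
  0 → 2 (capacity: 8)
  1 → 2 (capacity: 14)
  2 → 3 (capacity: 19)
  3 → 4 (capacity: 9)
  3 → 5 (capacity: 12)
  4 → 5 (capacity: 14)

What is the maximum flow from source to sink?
Maximum flow = 19

Max flow: 19

Flow assignment:
  0 → 1: 14/17
  0 → 2: 5/8
  1 → 2: 14/14
  2 → 3: 19/19
  3 → 4: 7/9
  3 → 5: 12/12
  4 → 5: 7/14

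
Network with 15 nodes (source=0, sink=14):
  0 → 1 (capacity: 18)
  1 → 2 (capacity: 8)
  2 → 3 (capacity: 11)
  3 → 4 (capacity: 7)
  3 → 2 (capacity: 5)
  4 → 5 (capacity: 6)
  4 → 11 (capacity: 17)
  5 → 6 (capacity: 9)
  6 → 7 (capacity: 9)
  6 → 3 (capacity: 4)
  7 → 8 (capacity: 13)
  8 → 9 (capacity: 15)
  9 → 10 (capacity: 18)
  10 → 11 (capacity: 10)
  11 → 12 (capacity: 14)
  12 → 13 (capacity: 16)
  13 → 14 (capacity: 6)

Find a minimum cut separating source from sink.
Min cut value = 6, edges: (13,14)

Min cut value: 6
Partition: S = [0, 1, 2, 3, 4, 5, 6, 7, 8, 9, 10, 11, 12, 13], T = [14]
Cut edges: (13,14)

By max-flow min-cut theorem, max flow = min cut = 6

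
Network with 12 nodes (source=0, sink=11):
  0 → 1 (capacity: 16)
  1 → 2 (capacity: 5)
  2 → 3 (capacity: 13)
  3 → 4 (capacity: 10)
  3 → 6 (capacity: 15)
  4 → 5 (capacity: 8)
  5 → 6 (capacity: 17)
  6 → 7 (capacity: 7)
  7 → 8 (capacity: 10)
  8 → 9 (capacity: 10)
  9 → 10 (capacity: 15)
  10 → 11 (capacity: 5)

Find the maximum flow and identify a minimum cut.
Max flow = 5, Min cut edges: (10,11)

Maximum flow: 5
Minimum cut: (10,11)
Partition: S = [0, 1, 2, 3, 4, 5, 6, 7, 8, 9, 10], T = [11]

Max-flow min-cut theorem verified: both equal 5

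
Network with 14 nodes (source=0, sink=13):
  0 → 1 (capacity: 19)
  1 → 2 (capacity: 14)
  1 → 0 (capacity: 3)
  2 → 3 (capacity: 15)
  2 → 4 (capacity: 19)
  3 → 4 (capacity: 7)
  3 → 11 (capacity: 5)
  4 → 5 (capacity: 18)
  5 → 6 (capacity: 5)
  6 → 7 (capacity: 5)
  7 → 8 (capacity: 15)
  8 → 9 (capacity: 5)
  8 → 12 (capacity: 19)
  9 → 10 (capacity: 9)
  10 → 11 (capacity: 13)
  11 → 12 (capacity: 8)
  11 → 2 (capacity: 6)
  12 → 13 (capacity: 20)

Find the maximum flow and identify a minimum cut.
Max flow = 10, Min cut edges: (3,11), (6,7)

Maximum flow: 10
Minimum cut: (3,11), (6,7)
Partition: S = [0, 1, 2, 3, 4, 5, 6], T = [7, 8, 9, 10, 11, 12, 13]

Max-flow min-cut theorem verified: both equal 10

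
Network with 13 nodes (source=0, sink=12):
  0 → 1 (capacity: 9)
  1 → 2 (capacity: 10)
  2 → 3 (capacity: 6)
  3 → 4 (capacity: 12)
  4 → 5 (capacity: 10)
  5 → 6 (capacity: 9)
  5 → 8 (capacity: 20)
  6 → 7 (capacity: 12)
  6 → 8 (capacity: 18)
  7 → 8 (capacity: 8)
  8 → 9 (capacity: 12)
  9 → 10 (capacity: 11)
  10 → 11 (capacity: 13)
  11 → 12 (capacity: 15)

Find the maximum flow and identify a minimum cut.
Max flow = 6, Min cut edges: (2,3)

Maximum flow: 6
Minimum cut: (2,3)
Partition: S = [0, 1, 2], T = [3, 4, 5, 6, 7, 8, 9, 10, 11, 12]

Max-flow min-cut theorem verified: both equal 6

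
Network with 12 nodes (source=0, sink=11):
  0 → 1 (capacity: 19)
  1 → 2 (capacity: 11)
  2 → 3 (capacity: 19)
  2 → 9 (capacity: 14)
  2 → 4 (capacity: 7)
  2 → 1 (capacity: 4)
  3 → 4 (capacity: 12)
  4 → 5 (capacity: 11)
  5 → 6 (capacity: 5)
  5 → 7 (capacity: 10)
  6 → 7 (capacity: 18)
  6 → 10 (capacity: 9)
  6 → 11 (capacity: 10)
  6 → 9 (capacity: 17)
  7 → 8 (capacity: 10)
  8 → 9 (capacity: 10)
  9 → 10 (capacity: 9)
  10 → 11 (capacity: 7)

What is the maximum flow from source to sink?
Maximum flow = 11

Max flow: 11

Flow assignment:
  0 → 1: 11/19
  1 → 2: 11/11
  2 → 9: 7/14
  2 → 4: 4/7
  4 → 5: 4/11
  5 → 6: 4/5
  6 → 11: 4/10
  9 → 10: 7/9
  10 → 11: 7/7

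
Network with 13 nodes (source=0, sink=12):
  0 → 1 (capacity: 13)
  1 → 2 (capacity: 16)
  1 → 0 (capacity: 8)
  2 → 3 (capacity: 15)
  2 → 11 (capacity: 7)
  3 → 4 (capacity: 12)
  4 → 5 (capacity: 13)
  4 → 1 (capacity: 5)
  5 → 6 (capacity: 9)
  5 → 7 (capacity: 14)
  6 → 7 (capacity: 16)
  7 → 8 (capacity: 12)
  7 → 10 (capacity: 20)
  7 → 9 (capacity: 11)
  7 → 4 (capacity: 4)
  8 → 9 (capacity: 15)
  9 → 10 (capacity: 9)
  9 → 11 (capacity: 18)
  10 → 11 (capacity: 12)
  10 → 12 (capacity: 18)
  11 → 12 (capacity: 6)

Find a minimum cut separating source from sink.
Min cut value = 13, edges: (0,1)

Min cut value: 13
Partition: S = [0], T = [1, 2, 3, 4, 5, 6, 7, 8, 9, 10, 11, 12]
Cut edges: (0,1)

By max-flow min-cut theorem, max flow = min cut = 13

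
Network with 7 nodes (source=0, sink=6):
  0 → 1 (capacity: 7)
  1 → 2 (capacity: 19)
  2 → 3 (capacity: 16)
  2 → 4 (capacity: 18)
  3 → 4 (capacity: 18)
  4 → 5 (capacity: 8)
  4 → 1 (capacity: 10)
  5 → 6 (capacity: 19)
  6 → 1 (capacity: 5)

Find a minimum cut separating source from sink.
Min cut value = 7, edges: (0,1)

Min cut value: 7
Partition: S = [0], T = [1, 2, 3, 4, 5, 6]
Cut edges: (0,1)

By max-flow min-cut theorem, max flow = min cut = 7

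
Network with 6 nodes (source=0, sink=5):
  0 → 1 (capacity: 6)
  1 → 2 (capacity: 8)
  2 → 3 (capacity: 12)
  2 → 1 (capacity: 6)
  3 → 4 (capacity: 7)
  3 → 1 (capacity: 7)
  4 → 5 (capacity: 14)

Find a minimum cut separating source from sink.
Min cut value = 6, edges: (0,1)

Min cut value: 6
Partition: S = [0], T = [1, 2, 3, 4, 5]
Cut edges: (0,1)

By max-flow min-cut theorem, max flow = min cut = 6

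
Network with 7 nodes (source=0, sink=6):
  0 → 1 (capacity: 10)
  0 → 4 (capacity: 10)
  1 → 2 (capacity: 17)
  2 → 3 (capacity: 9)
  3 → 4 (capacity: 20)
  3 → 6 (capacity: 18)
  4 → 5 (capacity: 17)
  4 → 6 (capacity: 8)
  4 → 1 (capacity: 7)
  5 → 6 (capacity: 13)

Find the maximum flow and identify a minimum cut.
Max flow = 19, Min cut edges: (0,4), (2,3)

Maximum flow: 19
Minimum cut: (0,4), (2,3)
Partition: S = [0, 1, 2], T = [3, 4, 5, 6]

Max-flow min-cut theorem verified: both equal 19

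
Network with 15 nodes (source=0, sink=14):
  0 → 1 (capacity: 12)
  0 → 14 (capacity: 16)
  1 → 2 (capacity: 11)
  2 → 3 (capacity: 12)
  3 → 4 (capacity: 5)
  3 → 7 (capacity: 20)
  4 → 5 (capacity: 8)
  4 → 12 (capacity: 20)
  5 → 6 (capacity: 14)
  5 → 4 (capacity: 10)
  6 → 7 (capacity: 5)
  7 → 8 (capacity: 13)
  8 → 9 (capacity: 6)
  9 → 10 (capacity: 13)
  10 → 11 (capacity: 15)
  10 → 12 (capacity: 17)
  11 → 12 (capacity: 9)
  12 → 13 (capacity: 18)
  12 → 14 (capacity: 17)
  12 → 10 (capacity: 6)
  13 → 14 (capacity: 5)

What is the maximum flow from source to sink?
Maximum flow = 27

Max flow: 27

Flow assignment:
  0 → 1: 11/12
  0 → 14: 16/16
  1 → 2: 11/11
  2 → 3: 11/12
  3 → 4: 5/5
  3 → 7: 6/20
  4 → 12: 5/20
  7 → 8: 6/13
  8 → 9: 6/6
  9 → 10: 6/13
  10 → 12: 6/17
  12 → 14: 11/17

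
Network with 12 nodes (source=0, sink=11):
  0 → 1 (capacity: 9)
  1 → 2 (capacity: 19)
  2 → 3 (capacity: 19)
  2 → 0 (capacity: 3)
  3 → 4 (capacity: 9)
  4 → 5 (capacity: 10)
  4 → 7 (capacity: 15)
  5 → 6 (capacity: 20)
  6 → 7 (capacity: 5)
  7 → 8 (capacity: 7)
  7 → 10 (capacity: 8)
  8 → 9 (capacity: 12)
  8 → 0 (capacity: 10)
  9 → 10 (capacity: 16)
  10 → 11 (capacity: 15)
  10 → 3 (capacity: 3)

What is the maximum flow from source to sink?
Maximum flow = 9

Max flow: 9

Flow assignment:
  0 → 1: 9/9
  1 → 2: 9/19
  2 → 3: 9/19
  3 → 4: 9/9
  4 → 7: 9/15
  7 → 8: 1/7
  7 → 10: 8/8
  8 → 9: 1/12
  9 → 10: 1/16
  10 → 11: 9/15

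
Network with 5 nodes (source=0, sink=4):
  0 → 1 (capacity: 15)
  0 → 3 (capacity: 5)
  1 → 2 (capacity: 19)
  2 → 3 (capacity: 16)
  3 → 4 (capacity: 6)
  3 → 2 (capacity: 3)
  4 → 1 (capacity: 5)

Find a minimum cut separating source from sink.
Min cut value = 6, edges: (3,4)

Min cut value: 6
Partition: S = [0, 1, 2, 3], T = [4]
Cut edges: (3,4)

By max-flow min-cut theorem, max flow = min cut = 6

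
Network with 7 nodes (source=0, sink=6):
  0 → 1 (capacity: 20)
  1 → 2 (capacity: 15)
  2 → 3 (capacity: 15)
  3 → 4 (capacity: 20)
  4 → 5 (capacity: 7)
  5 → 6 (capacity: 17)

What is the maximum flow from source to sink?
Maximum flow = 7

Max flow: 7

Flow assignment:
  0 → 1: 7/20
  1 → 2: 7/15
  2 → 3: 7/15
  3 → 4: 7/20
  4 → 5: 7/7
  5 → 6: 7/17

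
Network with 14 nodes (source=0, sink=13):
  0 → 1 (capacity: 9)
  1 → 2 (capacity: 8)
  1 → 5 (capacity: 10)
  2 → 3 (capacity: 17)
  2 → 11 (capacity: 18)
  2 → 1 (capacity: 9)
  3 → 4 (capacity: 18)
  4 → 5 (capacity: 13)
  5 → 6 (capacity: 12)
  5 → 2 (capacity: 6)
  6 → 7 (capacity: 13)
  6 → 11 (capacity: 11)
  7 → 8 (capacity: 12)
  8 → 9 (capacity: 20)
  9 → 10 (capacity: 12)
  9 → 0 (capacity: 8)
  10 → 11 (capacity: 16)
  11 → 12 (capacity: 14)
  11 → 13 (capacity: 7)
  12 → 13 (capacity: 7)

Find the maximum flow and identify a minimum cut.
Max flow = 9, Min cut edges: (0,1)

Maximum flow: 9
Minimum cut: (0,1)
Partition: S = [0], T = [1, 2, 3, 4, 5, 6, 7, 8, 9, 10, 11, 12, 13]

Max-flow min-cut theorem verified: both equal 9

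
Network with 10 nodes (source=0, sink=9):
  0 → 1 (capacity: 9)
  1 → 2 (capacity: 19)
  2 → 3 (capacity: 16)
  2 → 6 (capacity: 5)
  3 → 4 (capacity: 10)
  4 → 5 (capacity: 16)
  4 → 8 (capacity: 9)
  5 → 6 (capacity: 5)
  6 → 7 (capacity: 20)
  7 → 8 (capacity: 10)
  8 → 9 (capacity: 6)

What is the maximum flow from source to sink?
Maximum flow = 6

Max flow: 6

Flow assignment:
  0 → 1: 6/9
  1 → 2: 6/19
  2 → 3: 6/16
  3 → 4: 6/10
  4 → 8: 6/9
  8 → 9: 6/6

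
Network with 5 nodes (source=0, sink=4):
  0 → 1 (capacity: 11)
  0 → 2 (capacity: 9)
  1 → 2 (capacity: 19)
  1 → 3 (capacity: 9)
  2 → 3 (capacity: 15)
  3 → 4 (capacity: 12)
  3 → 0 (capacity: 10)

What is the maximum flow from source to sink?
Maximum flow = 12

Max flow: 12

Flow assignment:
  0 → 1: 11/11
  0 → 2: 1/9
  1 → 2: 2/19
  1 → 3: 9/9
  2 → 3: 3/15
  3 → 4: 12/12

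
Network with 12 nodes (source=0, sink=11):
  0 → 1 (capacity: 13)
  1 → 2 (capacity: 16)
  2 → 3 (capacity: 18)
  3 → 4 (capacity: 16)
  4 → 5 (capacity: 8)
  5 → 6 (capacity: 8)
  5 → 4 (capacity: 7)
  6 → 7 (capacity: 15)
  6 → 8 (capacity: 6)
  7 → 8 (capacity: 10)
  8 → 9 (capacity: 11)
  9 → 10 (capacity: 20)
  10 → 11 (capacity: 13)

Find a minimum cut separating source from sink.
Min cut value = 8, edges: (5,6)

Min cut value: 8
Partition: S = [0, 1, 2, 3, 4, 5], T = [6, 7, 8, 9, 10, 11]
Cut edges: (5,6)

By max-flow min-cut theorem, max flow = min cut = 8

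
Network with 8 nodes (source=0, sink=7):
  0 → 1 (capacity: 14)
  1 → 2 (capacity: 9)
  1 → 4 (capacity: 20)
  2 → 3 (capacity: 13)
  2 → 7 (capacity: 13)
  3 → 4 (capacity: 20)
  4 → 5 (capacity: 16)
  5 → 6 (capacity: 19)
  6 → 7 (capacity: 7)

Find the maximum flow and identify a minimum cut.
Max flow = 14, Min cut edges: (0,1)

Maximum flow: 14
Minimum cut: (0,1)
Partition: S = [0], T = [1, 2, 3, 4, 5, 6, 7]

Max-flow min-cut theorem verified: both equal 14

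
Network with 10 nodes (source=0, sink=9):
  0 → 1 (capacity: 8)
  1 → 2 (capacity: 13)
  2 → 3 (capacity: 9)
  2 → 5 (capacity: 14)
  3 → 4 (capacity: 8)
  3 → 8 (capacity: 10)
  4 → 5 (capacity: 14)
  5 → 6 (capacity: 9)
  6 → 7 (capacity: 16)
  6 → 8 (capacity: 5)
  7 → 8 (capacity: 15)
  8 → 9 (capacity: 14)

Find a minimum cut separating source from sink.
Min cut value = 8, edges: (0,1)

Min cut value: 8
Partition: S = [0], T = [1, 2, 3, 4, 5, 6, 7, 8, 9]
Cut edges: (0,1)

By max-flow min-cut theorem, max flow = min cut = 8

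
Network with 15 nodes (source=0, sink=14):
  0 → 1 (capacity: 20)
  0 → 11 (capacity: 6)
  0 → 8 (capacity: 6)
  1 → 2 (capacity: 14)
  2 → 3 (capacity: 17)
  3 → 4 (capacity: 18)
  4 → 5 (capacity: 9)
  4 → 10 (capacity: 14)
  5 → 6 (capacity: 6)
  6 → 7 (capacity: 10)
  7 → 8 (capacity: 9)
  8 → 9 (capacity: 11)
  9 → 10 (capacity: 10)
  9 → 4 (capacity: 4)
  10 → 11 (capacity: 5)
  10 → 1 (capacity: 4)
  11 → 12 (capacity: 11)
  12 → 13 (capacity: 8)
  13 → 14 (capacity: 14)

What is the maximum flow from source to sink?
Maximum flow = 8

Max flow: 8

Flow assignment:
  0 → 1: 5/20
  0 → 11: 3/6
  1 → 2: 9/14
  2 → 3: 9/17
  3 → 4: 9/18
  4 → 10: 9/14
  10 → 11: 5/5
  10 → 1: 4/4
  11 → 12: 8/11
  12 → 13: 8/8
  13 → 14: 8/14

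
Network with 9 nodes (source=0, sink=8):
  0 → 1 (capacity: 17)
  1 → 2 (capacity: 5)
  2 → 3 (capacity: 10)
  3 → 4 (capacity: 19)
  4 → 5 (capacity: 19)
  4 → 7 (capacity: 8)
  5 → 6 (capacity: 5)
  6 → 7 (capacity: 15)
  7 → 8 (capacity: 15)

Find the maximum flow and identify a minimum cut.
Max flow = 5, Min cut edges: (1,2)

Maximum flow: 5
Minimum cut: (1,2)
Partition: S = [0, 1], T = [2, 3, 4, 5, 6, 7, 8]

Max-flow min-cut theorem verified: both equal 5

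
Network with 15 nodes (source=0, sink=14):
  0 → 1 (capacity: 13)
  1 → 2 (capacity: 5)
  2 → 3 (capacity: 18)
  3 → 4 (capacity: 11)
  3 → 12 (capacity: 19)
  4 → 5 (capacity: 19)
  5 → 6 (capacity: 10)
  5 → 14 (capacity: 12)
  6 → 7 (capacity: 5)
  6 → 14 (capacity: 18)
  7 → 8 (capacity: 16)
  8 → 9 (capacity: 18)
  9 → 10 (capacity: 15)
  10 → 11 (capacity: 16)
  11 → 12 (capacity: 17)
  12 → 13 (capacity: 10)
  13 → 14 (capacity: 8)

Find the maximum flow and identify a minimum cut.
Max flow = 5, Min cut edges: (1,2)

Maximum flow: 5
Minimum cut: (1,2)
Partition: S = [0, 1], T = [2, 3, 4, 5, 6, 7, 8, 9, 10, 11, 12, 13, 14]

Max-flow min-cut theorem verified: both equal 5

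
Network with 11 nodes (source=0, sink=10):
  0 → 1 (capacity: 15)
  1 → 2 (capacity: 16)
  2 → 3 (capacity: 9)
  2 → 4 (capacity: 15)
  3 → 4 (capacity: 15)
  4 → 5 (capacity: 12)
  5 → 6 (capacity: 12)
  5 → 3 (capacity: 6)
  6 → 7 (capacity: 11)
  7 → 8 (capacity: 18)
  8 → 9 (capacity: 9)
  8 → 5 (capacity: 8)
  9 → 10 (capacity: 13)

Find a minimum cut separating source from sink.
Min cut value = 9, edges: (8,9)

Min cut value: 9
Partition: S = [0, 1, 2, 3, 4, 5, 6, 7, 8], T = [9, 10]
Cut edges: (8,9)

By max-flow min-cut theorem, max flow = min cut = 9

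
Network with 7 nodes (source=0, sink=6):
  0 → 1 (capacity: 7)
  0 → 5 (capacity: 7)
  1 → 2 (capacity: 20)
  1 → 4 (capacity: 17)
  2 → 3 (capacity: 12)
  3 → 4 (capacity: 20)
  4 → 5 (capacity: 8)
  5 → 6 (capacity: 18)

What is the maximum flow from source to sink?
Maximum flow = 14

Max flow: 14

Flow assignment:
  0 → 1: 7/7
  0 → 5: 7/7
  1 → 4: 7/17
  4 → 5: 7/8
  5 → 6: 14/18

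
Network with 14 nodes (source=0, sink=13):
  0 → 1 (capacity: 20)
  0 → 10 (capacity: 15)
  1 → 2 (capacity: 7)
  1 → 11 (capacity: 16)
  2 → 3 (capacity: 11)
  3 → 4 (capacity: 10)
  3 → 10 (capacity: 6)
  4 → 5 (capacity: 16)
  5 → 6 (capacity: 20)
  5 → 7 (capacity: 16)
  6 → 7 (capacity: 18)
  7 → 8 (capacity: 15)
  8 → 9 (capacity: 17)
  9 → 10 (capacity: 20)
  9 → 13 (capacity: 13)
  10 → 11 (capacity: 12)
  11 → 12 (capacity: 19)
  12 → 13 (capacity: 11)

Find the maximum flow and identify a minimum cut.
Max flow = 18, Min cut edges: (1,2), (12,13)

Maximum flow: 18
Minimum cut: (1,2), (12,13)
Partition: S = [0, 1, 10, 11, 12], T = [2, 3, 4, 5, 6, 7, 8, 9, 13]

Max-flow min-cut theorem verified: both equal 18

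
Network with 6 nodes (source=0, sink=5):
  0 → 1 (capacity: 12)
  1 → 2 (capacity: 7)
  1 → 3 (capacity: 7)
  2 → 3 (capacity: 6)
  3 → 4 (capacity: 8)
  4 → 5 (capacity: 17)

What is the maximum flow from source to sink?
Maximum flow = 8

Max flow: 8

Flow assignment:
  0 → 1: 8/12
  1 → 2: 1/7
  1 → 3: 7/7
  2 → 3: 1/6
  3 → 4: 8/8
  4 → 5: 8/17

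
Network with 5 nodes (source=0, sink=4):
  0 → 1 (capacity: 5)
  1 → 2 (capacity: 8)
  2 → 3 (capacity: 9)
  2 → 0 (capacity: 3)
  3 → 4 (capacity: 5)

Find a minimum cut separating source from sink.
Min cut value = 5, edges: (3,4)

Min cut value: 5
Partition: S = [0, 1, 2, 3], T = [4]
Cut edges: (3,4)

By max-flow min-cut theorem, max flow = min cut = 5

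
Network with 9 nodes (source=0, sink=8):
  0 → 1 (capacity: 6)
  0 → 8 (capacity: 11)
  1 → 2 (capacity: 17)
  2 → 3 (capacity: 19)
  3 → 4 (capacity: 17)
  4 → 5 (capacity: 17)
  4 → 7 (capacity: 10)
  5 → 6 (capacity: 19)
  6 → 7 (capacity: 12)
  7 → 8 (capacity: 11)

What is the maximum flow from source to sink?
Maximum flow = 17

Max flow: 17

Flow assignment:
  0 → 1: 6/6
  0 → 8: 11/11
  1 → 2: 6/17
  2 → 3: 6/19
  3 → 4: 6/17
  4 → 7: 6/10
  7 → 8: 6/11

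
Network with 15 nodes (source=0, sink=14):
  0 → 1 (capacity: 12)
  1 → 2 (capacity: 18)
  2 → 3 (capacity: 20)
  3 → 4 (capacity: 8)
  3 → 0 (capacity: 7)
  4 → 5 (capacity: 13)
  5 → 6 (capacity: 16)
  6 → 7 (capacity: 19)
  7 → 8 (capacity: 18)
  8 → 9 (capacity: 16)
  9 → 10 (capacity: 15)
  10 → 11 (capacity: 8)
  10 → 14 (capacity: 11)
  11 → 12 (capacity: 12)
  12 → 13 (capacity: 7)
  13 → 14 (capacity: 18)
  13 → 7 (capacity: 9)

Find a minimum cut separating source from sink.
Min cut value = 8, edges: (3,4)

Min cut value: 8
Partition: S = [0, 1, 2, 3], T = [4, 5, 6, 7, 8, 9, 10, 11, 12, 13, 14]
Cut edges: (3,4)

By max-flow min-cut theorem, max flow = min cut = 8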